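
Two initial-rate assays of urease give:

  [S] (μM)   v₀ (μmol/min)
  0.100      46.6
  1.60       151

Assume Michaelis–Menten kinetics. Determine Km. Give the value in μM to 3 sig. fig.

From v = Vmax[S]/(Km+[S]), each point gives Vmax = v(Km+[S])/[S].
Equating: 46.6(Km+0.100)/0.100 = 151(Km+1.60)/1.60.
466.0·Km + 46.6 = 94.38·Km + 151, so (466.0 − 94.38)·Km = 151 − 46.6.
Km = 104.4/371.6 = 0.281 μM; then Vmax = 46.6(0.281+0.100)/0.100 = 178 μmol/min.

0.281 μM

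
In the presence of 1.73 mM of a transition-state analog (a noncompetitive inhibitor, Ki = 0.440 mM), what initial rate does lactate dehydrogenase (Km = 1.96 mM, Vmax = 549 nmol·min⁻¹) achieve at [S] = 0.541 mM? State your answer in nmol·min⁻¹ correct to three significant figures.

With α = 1 + [I]/Ki = 1 + 1.73/0.440 = 4.932, the noncompetitive rate law is v = (Vmax/α)·[S] / (Km + [S]).
v = (549/4.932)×0.541 / (1.96 + 0.541) = 60.22/2.501 = 24.1 nmol·min⁻¹.

24.1 nmol·min⁻¹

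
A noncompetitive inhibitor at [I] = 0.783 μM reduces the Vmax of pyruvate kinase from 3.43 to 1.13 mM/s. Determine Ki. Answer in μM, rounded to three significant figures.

Noncompetitive: Vmax,app = Vmax/α with α = 1 + [I]/Ki.
α = Vmax/Vmax,app = 3.43/1.13 = 3.035.
Ki = [I]/(α − 1) = 0.783/2.035 = 0.385 μM.

0.385 μM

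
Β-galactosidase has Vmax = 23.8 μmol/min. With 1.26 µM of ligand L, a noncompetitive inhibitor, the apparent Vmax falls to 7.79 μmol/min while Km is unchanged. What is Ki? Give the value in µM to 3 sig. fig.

Noncompetitive: Vmax,app = Vmax/α with α = 1 + [I]/Ki.
α = Vmax/Vmax,app = 23.8/7.79 = 3.055.
Since α = 1 + [I]/Ki, [I]/Ki = 3.055 − 1 = 2.055 and Ki = 1.26/2.055 = 0.613 µM.

0.613 µM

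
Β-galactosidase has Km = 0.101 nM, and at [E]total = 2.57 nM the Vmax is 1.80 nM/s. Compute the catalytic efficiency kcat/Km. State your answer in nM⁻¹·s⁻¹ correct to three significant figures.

6.93 nM⁻¹·s⁻¹

kcat = Vmax/[E]total = 1.80/2.57 = 0.700 s⁻¹.
kcat/Km = 0.700/0.101 = 6.93 nM⁻¹·s⁻¹.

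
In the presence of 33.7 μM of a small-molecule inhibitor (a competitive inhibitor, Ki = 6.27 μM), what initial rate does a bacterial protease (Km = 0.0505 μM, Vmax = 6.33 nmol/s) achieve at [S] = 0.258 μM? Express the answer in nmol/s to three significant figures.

2.82 nmol/s

α = 1 + [I]/Ki = 1 + 33.7/6.27 = 6.375.
For a competitive inhibitor, Vmax is unchanged and the apparent Km becomes α·Km: Km,app = 0.322 μM, Vmax,app = 6.33 nmol/s.
v = Vmax,app·[S]/(Km,app + [S]) = 6.33 × 0.258/(0.322 + 0.258) = 2.82 nmol/s.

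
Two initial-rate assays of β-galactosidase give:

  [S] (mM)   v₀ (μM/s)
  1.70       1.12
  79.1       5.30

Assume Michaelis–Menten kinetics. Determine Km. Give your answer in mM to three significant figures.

7.06 mM

From v = Vmax[S]/(Km+[S]), each point gives Vmax = v(Km+[S])/[S].
Equating: 1.12(Km+1.70)/1.70 = 5.30(Km+79.1)/79.1.
0.6588·Km + 1.12 = 0.06700·Km + 5.30, so (0.6588 − 0.06700)·Km = 5.30 − 1.12.
Km = 4.180/0.5918 = 7.06 mM; then Vmax = 1.12(7.06+1.70)/1.70 = 5.77 μM/s.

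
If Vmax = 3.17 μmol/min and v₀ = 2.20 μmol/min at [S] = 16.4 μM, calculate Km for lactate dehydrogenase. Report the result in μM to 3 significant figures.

From v = Vmax[S]/(Km+[S]), Km = [S](Vmax − v)/v.
Km = 16.4 × (3.17 − 2.20) / 2.20 = 15.91/2.20 = 7.23 μM.

7.23 μM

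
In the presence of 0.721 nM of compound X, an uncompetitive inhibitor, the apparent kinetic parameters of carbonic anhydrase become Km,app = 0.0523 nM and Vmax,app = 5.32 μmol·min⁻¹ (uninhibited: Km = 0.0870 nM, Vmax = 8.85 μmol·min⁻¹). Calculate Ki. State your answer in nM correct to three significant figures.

Uncompetitive: Vmax,app = Vmax/α (and Km,app = Km/α) with α = 1 + [I]/Ki.
α = Vmax/Vmax,app = 8.85/5.32 = 1.664.
Since α = 1 + [I]/Ki, [I]/Ki = 1.664 − 1 = 0.6635 and Ki = 0.721/0.6635 = 1.09 nM.

1.09 nM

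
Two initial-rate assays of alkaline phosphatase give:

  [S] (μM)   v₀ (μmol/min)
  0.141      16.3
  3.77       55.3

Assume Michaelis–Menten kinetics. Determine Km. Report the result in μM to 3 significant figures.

0.386 μM

From v = Vmax[S]/(Km+[S]), each point gives Vmax = v(Km+[S])/[S].
Equating: 16.3(Km+0.141)/0.141 = 55.3(Km+3.77)/3.77.
115.6·Km + 16.3 = 14.67·Km + 55.3, so (115.6 − 14.67)·Km = 55.3 − 16.3.
Km = 39.00/100.9 = 0.386 μM; then Vmax = 16.3(0.386+0.141)/0.141 = 61.0 μmol/min.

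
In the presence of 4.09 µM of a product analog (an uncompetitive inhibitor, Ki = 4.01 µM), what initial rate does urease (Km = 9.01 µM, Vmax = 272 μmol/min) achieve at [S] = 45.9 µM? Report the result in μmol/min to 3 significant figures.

123 μmol/min

With α = 1 + [I]/Ki = 1 + 4.09/4.01 = 2.020, the uncompetitive rate law is v = (Vmax/α)·[S] / (Km/α + [S]).
v = (272/2.020)×45.9 / (9.01/2.020 + 45.9) = 6181/50.36 = 123 μmol/min.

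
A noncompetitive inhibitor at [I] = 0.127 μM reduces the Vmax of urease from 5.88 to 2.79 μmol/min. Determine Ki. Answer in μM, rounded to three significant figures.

Noncompetitive: Vmax,app = Vmax/α with α = 1 + [I]/Ki.
α = Vmax/Vmax,app = 5.88/2.79 = 2.108.
Ki = [I]/(α − 1) = 0.127/1.108 = 0.115 μM.

0.115 μM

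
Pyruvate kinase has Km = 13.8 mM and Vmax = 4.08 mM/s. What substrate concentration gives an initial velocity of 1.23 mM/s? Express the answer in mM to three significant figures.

5.96 mM

The required fractional saturation is v/Vmax = 1.23/4.08 = 0.3015.
Then [S]/(Km+[S]) = 0.3015 ⇒ [S] = 13.8 × 0.3015/(1 − 0.3015) = 5.96 mM.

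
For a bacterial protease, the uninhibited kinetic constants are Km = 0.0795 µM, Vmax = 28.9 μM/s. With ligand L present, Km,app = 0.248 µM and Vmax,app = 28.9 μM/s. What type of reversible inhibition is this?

competitive

Km increases (0.0795 → 0.248 µM) while Vmax is unchanged — the hallmark of competitive inhibition.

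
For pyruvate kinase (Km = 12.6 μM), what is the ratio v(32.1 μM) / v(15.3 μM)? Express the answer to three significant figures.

The fractional saturations are [S]/(Km+[S]) = 15.3/27.90 = 0.5484 and 32.1/44.70 = 0.7181.
v₂/v₁ is just their ratio: 0.7181/0.5484 = 1.31.

1.31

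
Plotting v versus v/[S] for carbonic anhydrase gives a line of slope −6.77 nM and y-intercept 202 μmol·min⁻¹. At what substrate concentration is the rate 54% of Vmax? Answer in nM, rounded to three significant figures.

The Eadie–Hofstee slope gives Km = 6.77 nM (slope = −Km).
v/Vmax = [S]/(Km+[S]) = 0.54 ⇒ [S] = Km·0.54/(1−0.54) = 6.77 × 1.174 = 7.95 nM.

7.95 nM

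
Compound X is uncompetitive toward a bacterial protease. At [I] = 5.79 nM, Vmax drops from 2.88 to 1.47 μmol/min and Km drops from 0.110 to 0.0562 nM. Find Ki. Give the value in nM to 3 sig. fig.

Uncompetitive: Vmax,app = Vmax/α (and Km,app = Km/α) with α = 1 + [I]/Ki.
α = Vmax/Vmax,app = 2.88/1.47 = 1.959.
Since α = 1 + [I]/Ki, [I]/Ki = 1.959 − 1 = 0.9592 and Ki = 5.79/0.9592 = 6.04 nM.

6.04 nM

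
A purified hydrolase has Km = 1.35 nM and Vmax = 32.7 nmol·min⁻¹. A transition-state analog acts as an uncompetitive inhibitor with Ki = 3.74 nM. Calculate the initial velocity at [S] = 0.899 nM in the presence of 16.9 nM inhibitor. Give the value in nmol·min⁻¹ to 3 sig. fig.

4.66 nmol·min⁻¹

α = 1 + [I]/Ki = 1 + 16.9/3.74 = 5.519.
For an uncompetitive inhibitor, both parameters are divided by α, giving Vmax/α and Km/α: Km,app = 0.245 nM, Vmax,app = 5.93 nmol·min⁻¹.
v = Vmax,app·[S]/(Km,app + [S]) = 5.93 × 0.899/(0.245 + 0.899) = 4.66 nmol·min⁻¹.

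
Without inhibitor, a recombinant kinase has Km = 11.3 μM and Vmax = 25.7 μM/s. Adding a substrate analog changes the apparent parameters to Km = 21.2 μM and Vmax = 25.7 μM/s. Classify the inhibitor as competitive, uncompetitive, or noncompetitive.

competitive

Km increases (11.3 → 21.2 μM) while Vmax is unchanged — the hallmark of competitive inhibition.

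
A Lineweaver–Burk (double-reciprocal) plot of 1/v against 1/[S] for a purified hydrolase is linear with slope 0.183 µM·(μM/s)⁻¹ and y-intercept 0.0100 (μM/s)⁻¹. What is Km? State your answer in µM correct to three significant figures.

18.3 µM

y-intercept = 1/Vmax ⇒ Vmax = 100 μM/s; slope = Km/Vmax ⇒ Km = slope × Vmax.
Km = 0.183 × 100 = 18.3 µM.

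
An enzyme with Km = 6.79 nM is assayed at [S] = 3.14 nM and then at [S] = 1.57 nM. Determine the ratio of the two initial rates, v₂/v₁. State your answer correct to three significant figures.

0.594

The fractional saturations are [S]/(Km+[S]) = 3.14/9.930 = 0.3162 and 1.57/8.360 = 0.1878.
v₂/v₁ is just their ratio: 0.1878/0.3162 = 0.594.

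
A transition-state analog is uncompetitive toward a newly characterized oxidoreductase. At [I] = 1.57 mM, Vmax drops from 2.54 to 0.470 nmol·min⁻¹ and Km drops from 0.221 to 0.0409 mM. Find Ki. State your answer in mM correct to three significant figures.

Uncompetitive: Vmax,app = Vmax/α (and Km,app = Km/α) with α = 1 + [I]/Ki.
α = Vmax/Vmax,app = 2.54/0.470 = 5.404.
Since α = 1 + [I]/Ki, [I]/Ki = 5.404 − 1 = 4.404 and Ki = 1.57/4.404 = 0.356 mM.

0.356 mM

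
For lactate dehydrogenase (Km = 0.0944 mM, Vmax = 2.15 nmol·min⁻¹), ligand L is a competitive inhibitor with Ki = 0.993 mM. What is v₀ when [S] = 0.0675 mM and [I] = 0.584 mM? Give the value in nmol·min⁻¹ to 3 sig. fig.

0.667 nmol·min⁻¹

α = 1 + [I]/Ki = 1 + 0.584/0.993 = 1.588.
For a competitive inhibitor, Vmax is unchanged and the apparent Km becomes α·Km: Km,app = 0.150 mM, Vmax,app = 2.15 nmol·min⁻¹.
v = Vmax,app·[S]/(Km,app + [S]) = 2.15 × 0.0675/(0.150 + 0.0675) = 0.667 nmol·min⁻¹.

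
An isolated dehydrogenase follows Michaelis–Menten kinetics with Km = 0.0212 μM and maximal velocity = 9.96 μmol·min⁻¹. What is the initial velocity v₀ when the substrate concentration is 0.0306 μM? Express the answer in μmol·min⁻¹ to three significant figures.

5.88 μmol·min⁻¹

[S]/(Km+[S]) = 0.0306/0.05180 = 0.5907, the fractional saturation.
v = 0.5907 × Vmax = 0.5907 × 9.96 = 5.88 μmol·min⁻¹.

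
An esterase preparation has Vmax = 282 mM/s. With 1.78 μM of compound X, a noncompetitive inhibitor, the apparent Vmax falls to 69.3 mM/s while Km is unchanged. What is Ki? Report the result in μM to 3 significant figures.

0.580 μM

Noncompetitive: Vmax,app = Vmax/α with α = 1 + [I]/Ki.
α = Vmax/Vmax,app = 282/69.3 = 4.069.
Since α = 1 + [I]/Ki, [I]/Ki = 4.069 − 1 = 3.069 and Ki = 1.78/3.069 = 0.580 μM.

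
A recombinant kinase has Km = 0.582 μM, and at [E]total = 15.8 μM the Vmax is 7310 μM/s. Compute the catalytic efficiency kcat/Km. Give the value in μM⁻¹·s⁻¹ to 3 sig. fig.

795 μM⁻¹·s⁻¹

kcat = Vmax/[E]total = 7310/15.8 = 463 s⁻¹.
kcat/Km = 463/0.582 = 795 μM⁻¹·s⁻¹.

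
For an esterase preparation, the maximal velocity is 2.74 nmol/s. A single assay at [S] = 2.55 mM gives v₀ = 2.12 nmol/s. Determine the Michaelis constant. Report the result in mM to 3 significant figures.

From v = Vmax[S]/(Km+[S]), Km = [S](Vmax − v)/v.
Km = 2.55 × (2.74 − 2.12) / 2.12 = 1.581/2.12 = 0.746 mM.

0.746 mM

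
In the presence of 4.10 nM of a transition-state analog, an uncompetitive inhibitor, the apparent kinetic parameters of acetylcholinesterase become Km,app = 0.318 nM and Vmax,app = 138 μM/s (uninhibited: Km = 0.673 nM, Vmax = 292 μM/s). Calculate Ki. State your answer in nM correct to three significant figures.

3.67 nM

Uncompetitive: Vmax,app = Vmax/α (and Km,app = Km/α) with α = 1 + [I]/Ki.
α = Vmax/Vmax,app = 292/138 = 2.116.
Ki = [I]/(α − 1) = 4.10/1.116 = 3.67 nM.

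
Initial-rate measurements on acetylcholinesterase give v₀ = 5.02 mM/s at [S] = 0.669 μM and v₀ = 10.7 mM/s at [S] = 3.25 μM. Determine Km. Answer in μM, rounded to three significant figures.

In reciprocal form, 1/v = (Km/Vmax)·(1/[S]) + 1/Vmax. The two points give (1/[S], 1/v) = (1.495, 0.1992) and (0.3077, 0.09346).
Slope = (0.1992 − 0.09346)/(1.495 − 0.3077) = 0.08908; intercept = 0.1992 − 0.08908×1.495 = 0.06605.
Vmax = 1/intercept = 15.1 mM/s; Km = slope × Vmax = 0.08908 × 15.1 = 1.35 μM.

1.35 μM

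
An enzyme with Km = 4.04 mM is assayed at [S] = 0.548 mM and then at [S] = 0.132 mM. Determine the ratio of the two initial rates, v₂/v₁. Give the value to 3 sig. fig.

Since Vmax cancels, v₂/v₁ = [S]₂(Km+[S]₁) / [S]₁(Km+[S]₂).
= 0.132×(4.04+0.548) / (0.548×(4.04+0.132)) = 0.6056/2.286 = 0.265.

0.265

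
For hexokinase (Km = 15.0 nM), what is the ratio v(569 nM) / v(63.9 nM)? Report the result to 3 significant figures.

1.20

The fractional saturations are [S]/(Km+[S]) = 63.9/78.90 = 0.8099 and 569/584.0 = 0.9743.
v₂/v₁ is just their ratio: 0.9743/0.8099 = 1.20.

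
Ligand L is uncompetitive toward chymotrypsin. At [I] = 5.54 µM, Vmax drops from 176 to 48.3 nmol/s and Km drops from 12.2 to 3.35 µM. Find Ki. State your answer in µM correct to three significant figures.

Uncompetitive: Vmax,app = Vmax/α (and Km,app = Km/α) with α = 1 + [I]/Ki.
α = Vmax/Vmax,app = 176/48.3 = 3.644.
Ki = [I]/(α − 1) = 5.54/2.644 = 2.10 µM.

2.10 µM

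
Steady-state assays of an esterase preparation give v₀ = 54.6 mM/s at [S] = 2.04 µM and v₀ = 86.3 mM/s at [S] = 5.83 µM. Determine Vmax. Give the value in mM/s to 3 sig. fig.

126 mM/s

From v = Vmax[S]/(Km+[S]), each point gives Vmax = v(Km+[S])/[S].
Equating: 54.6(Km+2.04)/2.04 = 86.3(Km+5.83)/5.83.
26.76·Km + 54.6 = 14.80·Km + 86.3, so (26.76 − 14.80)·Km = 86.3 − 54.6.
Km = 31.70/11.96 = 2.65 µM; then Vmax = 54.6(2.65+2.04)/2.04 = 126 mM/s.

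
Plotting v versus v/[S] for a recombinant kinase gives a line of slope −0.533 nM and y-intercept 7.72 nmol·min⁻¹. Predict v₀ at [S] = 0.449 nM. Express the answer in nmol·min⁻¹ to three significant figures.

3.53 nmol·min⁻¹

In the Eadie–Hofstee form v = Vmax − Km·(v/[S]), the slope is −Km and the intercept is Vmax, so Km = 0.533 nM and Vmax = 7.72 nmol·min⁻¹.
v = 7.72 × 0.449/(0.533 + 0.449) = 3.53 nmol·min⁻¹.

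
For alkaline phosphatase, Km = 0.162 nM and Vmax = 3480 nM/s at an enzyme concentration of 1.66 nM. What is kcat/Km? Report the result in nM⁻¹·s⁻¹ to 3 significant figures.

kcat = Vmax/[E]total = 3480/1.66 = 2100 s⁻¹.
kcat/Km = 2100/0.162 = 12900 nM⁻¹·s⁻¹.

12900 nM⁻¹·s⁻¹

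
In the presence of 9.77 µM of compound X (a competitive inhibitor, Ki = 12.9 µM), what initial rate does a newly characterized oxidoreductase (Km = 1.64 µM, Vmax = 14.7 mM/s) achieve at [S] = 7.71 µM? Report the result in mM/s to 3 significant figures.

With α = 1 + [I]/Ki = 1 + 9.77/12.9 = 1.757, the competitive rate law is v = Vmax[S] / (αKm + [S]).
v = 14.7×7.71 / (1.757×1.64 + 7.71) = 113.3/10.59 = 10.7 mM/s.

10.7 mM/s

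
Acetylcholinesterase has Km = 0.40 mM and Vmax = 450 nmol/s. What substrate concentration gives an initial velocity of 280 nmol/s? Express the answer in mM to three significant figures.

0.659 mM

Rearranging v = Vmax[S]/(Km+[S]) gives [S] = Km·v/(Vmax − v).
[S] = 0.40 × 280 / (450 − 280) = 112.0/170.0 = 0.659 mM.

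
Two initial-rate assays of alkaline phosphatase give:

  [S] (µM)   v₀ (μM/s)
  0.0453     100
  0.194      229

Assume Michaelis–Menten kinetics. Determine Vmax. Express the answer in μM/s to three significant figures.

377 μM/s

In reciprocal form, 1/v = (Km/Vmax)·(1/[S]) + 1/Vmax. The two points give (1/[S], 1/v) = (22.08, 0.01000) and (5.155, 0.004367).
Slope = (0.01000 − 0.004367)/(22.08 − 5.155) = 0.0003329; intercept = 0.01000 − 0.0003329×22.08 = 0.002651.
Vmax = 1/intercept = 377 μM/s; Km = slope × Vmax = 0.0003329 × 377 = 0.126 µM.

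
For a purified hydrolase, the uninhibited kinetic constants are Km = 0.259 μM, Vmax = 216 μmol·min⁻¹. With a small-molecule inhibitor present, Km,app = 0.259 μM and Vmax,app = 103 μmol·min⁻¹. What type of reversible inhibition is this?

Vmax decreases (216 → 103 μmol·min⁻¹) while Km is unchanged — pure noncompetitive inhibition.

noncompetitive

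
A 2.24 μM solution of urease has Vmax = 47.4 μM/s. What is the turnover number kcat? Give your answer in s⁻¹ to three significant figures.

21.2 s⁻¹

kcat = Vmax/[E]total = 47.4 μM/s / 2.24 μM = 21.2 s⁻¹.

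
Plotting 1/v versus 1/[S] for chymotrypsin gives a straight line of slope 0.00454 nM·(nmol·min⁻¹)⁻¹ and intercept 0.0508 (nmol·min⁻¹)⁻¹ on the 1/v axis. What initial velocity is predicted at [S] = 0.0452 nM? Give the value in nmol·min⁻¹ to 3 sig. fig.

The y-intercept is 1/Vmax, so Vmax = 1/0.0508 = 19.7 nmol·min⁻¹.
The slope is Km/Vmax, so Km = 0.00454 × 19.7 = 0.0894 nM.
Then v = 19.7 × 0.0452/(0.0894 + 0.0452) = 6.61 nmol·min⁻¹.

6.61 nmol·min⁻¹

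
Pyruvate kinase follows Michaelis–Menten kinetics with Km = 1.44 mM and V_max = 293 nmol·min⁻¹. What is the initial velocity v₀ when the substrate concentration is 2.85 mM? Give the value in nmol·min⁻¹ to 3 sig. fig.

[S]/(Km+[S]) = 2.85/4.290 = 0.6643, the fractional saturation.
v = 0.6643 × Vmax = 0.6643 × 293 = 195 nmol·min⁻¹.

195 nmol·min⁻¹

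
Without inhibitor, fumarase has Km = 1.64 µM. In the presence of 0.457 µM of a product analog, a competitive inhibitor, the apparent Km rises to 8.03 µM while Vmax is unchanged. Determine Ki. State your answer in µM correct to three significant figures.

0.117 µM

Competitive: Km,app = α·Km with α = 1 + [I]/Ki.
α = Km,app/Km = 8.03/1.64 = 4.896.
Ki = [I]/(α − 1) = 0.457/3.896 = 0.117 µM.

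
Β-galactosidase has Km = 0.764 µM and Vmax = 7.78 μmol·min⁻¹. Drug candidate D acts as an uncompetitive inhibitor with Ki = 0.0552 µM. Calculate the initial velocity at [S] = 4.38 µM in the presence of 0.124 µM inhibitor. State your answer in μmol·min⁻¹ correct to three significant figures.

2.27 μmol·min⁻¹

α = 1 + [I]/Ki = 1 + 0.124/0.0552 = 3.246.
For an uncompetitive inhibitor, both parameters are divided by α, giving Vmax/α and Km/α: Km,app = 0.235 µM, Vmax,app = 2.40 μmol·min⁻¹.
v = Vmax,app·[S]/(Km,app + [S]) = 2.40 × 4.38/(0.235 + 4.38) = 2.27 μmol·min⁻¹.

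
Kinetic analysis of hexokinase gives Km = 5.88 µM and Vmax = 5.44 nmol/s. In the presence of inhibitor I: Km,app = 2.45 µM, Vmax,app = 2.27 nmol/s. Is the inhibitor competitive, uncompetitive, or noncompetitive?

uncompetitive

Both Km and Vmax decrease by the same factor (~2.40-fold) — characteristic of uncompetitive inhibition.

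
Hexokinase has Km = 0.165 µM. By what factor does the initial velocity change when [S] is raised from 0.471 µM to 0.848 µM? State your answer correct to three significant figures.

1.13

The fractional saturations are [S]/(Km+[S]) = 0.471/0.6360 = 0.7406 and 0.848/1.013 = 0.8371.
v₂/v₁ is just their ratio: 0.8371/0.7406 = 1.13.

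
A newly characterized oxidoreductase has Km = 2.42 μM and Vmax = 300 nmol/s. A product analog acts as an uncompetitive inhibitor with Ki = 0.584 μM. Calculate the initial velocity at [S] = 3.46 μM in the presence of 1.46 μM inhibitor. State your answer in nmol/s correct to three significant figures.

α = 1 + [I]/Ki = 1 + 1.46/0.584 = 3.500.
For an uncompetitive inhibitor, both parameters are divided by α, giving Vmax/α and Km/α: Km,app = 0.691 μM, Vmax,app = 85.7 nmol/s.
v = Vmax,app·[S]/(Km,app + [S]) = 85.7 × 3.46/(0.691 + 3.46) = 71.4 nmol/s.

71.4 nmol/s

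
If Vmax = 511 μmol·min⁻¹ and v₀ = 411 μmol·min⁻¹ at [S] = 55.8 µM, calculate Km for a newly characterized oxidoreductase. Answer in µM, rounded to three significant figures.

13.6 µM

v/Vmax = 411/511 = 0.8043 = [S]/(Km+[S]).
So Km + [S] = [S]/0.8043 = 69.38 µM, giving Km = 69.38 − 55.8 = 13.6 µM.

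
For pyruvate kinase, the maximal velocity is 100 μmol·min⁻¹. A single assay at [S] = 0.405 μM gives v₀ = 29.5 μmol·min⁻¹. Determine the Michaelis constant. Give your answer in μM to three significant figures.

0.968 μM

v/Vmax = 29.5/100 = 0.2950 = [S]/(Km+[S]).
So Km + [S] = [S]/0.2950 = 1.373 μM, giving Km = 1.373 − 0.405 = 0.968 μM.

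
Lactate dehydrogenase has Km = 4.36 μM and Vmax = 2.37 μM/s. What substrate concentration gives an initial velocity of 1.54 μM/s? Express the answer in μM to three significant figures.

Rearranging v = Vmax[S]/(Km+[S]) gives [S] = Km·v/(Vmax − v).
[S] = 4.36 × 1.54 / (2.37 − 1.54) = 6.714/0.8300 = 8.09 μM.

8.09 μM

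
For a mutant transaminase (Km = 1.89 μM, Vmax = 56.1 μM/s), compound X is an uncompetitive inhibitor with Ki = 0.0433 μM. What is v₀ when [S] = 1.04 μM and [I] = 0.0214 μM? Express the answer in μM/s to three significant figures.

With α = 1 + [I]/Ki = 1 + 0.0214/0.0433 = 1.494, the uncompetitive rate law is v = (Vmax/α)·[S] / (Km/α + [S]).
v = (56.1/1.494)×1.04 / (1.89/1.494 + 1.04) = 39.05/2.305 = 16.9 μM/s.

16.9 μM/s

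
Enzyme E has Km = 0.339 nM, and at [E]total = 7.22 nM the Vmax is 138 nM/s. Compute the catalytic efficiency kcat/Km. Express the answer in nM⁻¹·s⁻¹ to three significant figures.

kcat = Vmax/[E]total = 138/7.22 = 19.1 s⁻¹.
kcat/Km = 19.1/0.339 = 56.4 nM⁻¹·s⁻¹.

56.4 nM⁻¹·s⁻¹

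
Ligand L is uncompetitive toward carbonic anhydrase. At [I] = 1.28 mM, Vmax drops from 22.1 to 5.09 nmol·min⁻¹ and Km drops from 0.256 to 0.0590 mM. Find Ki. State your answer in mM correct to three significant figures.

Uncompetitive: Vmax,app = Vmax/α (and Km,app = Km/α) with α = 1 + [I]/Ki.
α = Vmax/Vmax,app = 22.1/5.09 = 4.342.
Since α = 1 + [I]/Ki, [I]/Ki = 4.342 − 1 = 3.342 and Ki = 1.28/3.342 = 0.383 mM.

0.383 mM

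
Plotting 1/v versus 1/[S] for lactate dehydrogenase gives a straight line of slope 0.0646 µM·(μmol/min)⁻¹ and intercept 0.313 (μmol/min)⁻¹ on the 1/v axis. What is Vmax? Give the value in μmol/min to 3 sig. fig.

3.19 μmol/min

The y-intercept of a Lineweaver–Burk plot equals 1/Vmax, so Vmax = 1/0.313 = 3.19 μmol/min.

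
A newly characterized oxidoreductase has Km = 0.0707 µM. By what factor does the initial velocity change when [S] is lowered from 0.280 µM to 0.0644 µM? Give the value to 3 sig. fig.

Since Vmax cancels, v₂/v₁ = [S]₂(Km+[S]₁) / [S]₁(Km+[S]₂).
= 0.0644×(0.0707+0.280) / (0.280×(0.0707+0.0644)) = 0.02259/0.03783 = 0.597.

0.597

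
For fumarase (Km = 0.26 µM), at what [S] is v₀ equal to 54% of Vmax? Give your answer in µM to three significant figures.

0.305 µM

v/Vmax = [S]/(Km+[S]) = 0.54, so [S] = Km·0.54/(1 − 0.54) = 0.26 × 1.174.
[S] = 0.305 µM.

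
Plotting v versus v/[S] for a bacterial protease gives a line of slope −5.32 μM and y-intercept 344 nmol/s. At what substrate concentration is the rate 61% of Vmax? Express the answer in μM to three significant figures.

The Eadie–Hofstee slope gives Km = 5.32 μM (slope = −Km).
v/Vmax = [S]/(Km+[S]) = 0.61 ⇒ [S] = Km·0.61/(1−0.61) = 5.32 × 1.564 = 8.32 μM.

8.32 μM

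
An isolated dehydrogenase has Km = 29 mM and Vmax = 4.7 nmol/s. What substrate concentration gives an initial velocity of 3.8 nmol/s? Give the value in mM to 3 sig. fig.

Rearranging v = Vmax[S]/(Km+[S]) gives [S] = Km·v/(Vmax − v).
[S] = 29 × 3.8 / (4.7 − 3.8) = 110.2/0.9000 = 122 mM.

122 mM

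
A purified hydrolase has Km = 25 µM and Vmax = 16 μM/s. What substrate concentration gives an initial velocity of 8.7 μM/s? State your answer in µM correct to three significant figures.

29.8 µM

Rearranging v = Vmax[S]/(Km+[S]) gives [S] = Km·v/(Vmax − v).
[S] = 25 × 8.7 / (16 − 8.7) = 217.5/7.300 = 29.8 µM.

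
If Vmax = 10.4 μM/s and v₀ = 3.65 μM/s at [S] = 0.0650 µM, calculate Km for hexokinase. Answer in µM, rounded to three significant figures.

From v = Vmax[S]/(Km+[S]), Km = [S](Vmax − v)/v.
Km = 0.0650 × (10.4 − 3.65) / 3.65 = 0.4388/3.65 = 0.120 µM.

0.120 µM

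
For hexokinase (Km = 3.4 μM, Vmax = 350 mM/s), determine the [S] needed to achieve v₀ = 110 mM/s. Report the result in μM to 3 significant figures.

1.56 μM

Rearranging v = Vmax[S]/(Km+[S]) gives [S] = Km·v/(Vmax − v).
[S] = 3.4 × 110 / (350 − 110) = 374.0/240.0 = 1.56 μM.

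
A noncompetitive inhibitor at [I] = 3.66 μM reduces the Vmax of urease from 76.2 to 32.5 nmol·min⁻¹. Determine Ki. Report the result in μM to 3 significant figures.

Noncompetitive: Vmax,app = Vmax/α with α = 1 + [I]/Ki.
α = Vmax/Vmax,app = 76.2/32.5 = 2.345.
Ki = [I]/(α − 1) = 3.66/1.345 = 2.72 μM.

2.72 μM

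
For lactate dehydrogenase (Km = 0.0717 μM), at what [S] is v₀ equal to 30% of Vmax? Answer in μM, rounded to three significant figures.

0.0307 μM

v/Vmax = [S]/(Km+[S]) = 0.3, so [S] = Km·0.3/(1 − 0.3) = 0.0717 × 0.4286.
[S] = 0.0307 μM.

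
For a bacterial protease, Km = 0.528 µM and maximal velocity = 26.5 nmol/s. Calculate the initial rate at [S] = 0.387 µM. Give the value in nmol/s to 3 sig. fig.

v = Vmax·[S]/(Km + [S]) = 26.5 × 0.387 / (0.528 + 0.387)
  = 10.26 / 0.9150 = 11.2 nmol/s.

11.2 nmol/s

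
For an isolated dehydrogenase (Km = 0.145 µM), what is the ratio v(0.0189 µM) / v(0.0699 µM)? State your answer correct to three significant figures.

0.355

Since Vmax cancels, v₂/v₁ = [S]₂(Km+[S]₁) / [S]₁(Km+[S]₂).
= 0.0189×(0.145+0.0699) / (0.0699×(0.145+0.0189)) = 0.004062/0.01146 = 0.355.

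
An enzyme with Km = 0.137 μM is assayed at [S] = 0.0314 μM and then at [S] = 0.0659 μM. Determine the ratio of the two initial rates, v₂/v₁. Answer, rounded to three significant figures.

1.74

The fractional saturations are [S]/(Km+[S]) = 0.0314/0.1684 = 0.1865 and 0.0659/0.2029 = 0.3248.
v₂/v₁ is just their ratio: 0.3248/0.1865 = 1.74.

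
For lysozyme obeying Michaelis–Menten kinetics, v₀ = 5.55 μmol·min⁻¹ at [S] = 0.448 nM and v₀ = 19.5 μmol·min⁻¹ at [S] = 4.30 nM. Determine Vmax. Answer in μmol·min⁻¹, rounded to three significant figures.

In reciprocal form, 1/v = (Km/Vmax)·(1/[S]) + 1/Vmax. The two points give (1/[S], 1/v) = (2.232, 0.1802) and (0.2326, 0.05128).
Slope = (0.1802 − 0.05128)/(2.232 − 0.2326) = 0.06446; intercept = 0.1802 − 0.06446×2.232 = 0.03629.
Vmax = 1/intercept = 27.6 μmol·min⁻¹; Km = slope × Vmax = 0.06446 × 27.6 = 1.78 nM.

27.6 μmol·min⁻¹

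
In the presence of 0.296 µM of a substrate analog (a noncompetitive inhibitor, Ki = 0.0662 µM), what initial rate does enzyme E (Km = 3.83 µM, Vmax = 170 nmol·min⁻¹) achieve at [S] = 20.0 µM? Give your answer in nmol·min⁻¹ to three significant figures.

26.1 nmol·min⁻¹

With α = 1 + [I]/Ki = 1 + 0.296/0.0662 = 5.471, the noncompetitive rate law is v = (Vmax/α)·[S] / (Km + [S]).
v = (170/5.471)×20.0 / (3.83 + 20.0) = 621.4/23.83 = 26.1 nmol·min⁻¹.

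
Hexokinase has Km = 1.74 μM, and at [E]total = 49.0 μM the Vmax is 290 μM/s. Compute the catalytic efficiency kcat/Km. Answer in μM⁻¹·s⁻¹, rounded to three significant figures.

3.40 μM⁻¹·s⁻¹

kcat = Vmax/[E]total = 290/49.0 = 5.92 s⁻¹.
kcat/Km = 5.92/1.74 = 3.40 μM⁻¹·s⁻¹.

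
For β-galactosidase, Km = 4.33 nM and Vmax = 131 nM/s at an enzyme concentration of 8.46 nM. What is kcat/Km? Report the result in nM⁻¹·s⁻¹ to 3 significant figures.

3.58 nM⁻¹·s⁻¹

kcat = Vmax/[E]total = 131/8.46 = 15.5 s⁻¹.
kcat/Km = 15.5/4.33 = 3.58 nM⁻¹·s⁻¹.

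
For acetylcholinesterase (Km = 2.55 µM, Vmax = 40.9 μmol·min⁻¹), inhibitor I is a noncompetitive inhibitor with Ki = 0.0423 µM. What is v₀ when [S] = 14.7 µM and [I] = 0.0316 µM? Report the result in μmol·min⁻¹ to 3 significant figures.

α = 1 + [I]/Ki = 1 + 0.0316/0.0423 = 1.747.
For a noncompetitive inhibitor, Vmax is reduced to Vmax/α while Km is unchanged: Km,app = 2.55 µM, Vmax,app = 23.4 μmol·min⁻¹.
v = Vmax,app·[S]/(Km,app + [S]) = 23.4 × 14.7/(2.55 + 14.7) = 20.0 μmol·min⁻¹.

20.0 μmol·min⁻¹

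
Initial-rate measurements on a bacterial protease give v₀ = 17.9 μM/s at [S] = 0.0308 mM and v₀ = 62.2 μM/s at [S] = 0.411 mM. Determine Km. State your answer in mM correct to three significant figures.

0.103 mM

In reciprocal form, 1/v = (Km/Vmax)·(1/[S]) + 1/Vmax. The two points give (1/[S], 1/v) = (32.47, 0.05587) and (2.433, 0.01608).
Slope = (0.05587 − 0.01608)/(32.47 − 2.433) = 0.001325; intercept = 0.05587 − 0.001325×32.47 = 0.01285.
Vmax = 1/intercept = 77.8 μM/s; Km = slope × Vmax = 0.001325 × 77.8 = 0.103 mM.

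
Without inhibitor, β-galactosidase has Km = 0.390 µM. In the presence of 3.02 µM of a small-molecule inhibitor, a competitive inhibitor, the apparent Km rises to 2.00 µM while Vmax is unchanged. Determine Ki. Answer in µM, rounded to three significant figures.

Competitive: Km,app = α·Km with α = 1 + [I]/Ki.
α = Km,app/Km = 2.00/0.390 = 5.128.
Since α = 1 + [I]/Ki, [I]/Ki = 5.128 − 1 = 4.128 and Ki = 3.02/4.128 = 0.732 µM.

0.732 µM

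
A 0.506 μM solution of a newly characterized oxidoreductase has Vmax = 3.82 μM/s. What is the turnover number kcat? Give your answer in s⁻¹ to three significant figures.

kcat = Vmax/[E]total = 3.82 μM/s / 0.506 μM = 7.55 s⁻¹.

7.55 s⁻¹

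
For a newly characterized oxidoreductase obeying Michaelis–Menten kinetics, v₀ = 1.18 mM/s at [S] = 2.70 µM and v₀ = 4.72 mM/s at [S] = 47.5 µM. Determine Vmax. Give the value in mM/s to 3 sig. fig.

5.76 mM/s

In reciprocal form, 1/v = (Km/Vmax)·(1/[S]) + 1/Vmax. The two points give (1/[S], 1/v) = (0.3704, 0.8475) and (0.02105, 0.2119).
Slope = (0.8475 − 0.2119)/(0.3704 − 0.02105) = 1.820; intercept = 0.8475 − 1.820×0.3704 = 0.1736.
Vmax = 1/intercept = 5.76 mM/s; Km = slope × Vmax = 1.820 × 5.76 = 10.5 µM.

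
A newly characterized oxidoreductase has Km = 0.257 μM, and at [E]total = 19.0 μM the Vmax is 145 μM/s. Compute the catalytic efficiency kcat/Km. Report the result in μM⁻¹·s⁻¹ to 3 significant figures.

29.7 μM⁻¹·s⁻¹

kcat = Vmax/[E]total = 145/19.0 = 7.63 s⁻¹.
kcat/Km = 7.63/0.257 = 29.7 μM⁻¹·s⁻¹.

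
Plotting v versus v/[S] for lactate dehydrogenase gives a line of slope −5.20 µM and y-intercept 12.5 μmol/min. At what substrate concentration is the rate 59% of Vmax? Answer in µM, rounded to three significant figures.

The Eadie–Hofstee slope gives Km = 5.20 µM (slope = −Km).
v/Vmax = [S]/(Km+[S]) = 0.59 ⇒ [S] = Km·0.59/(1−0.59) = 5.20 × 1.439 = 7.48 µM.

7.48 µM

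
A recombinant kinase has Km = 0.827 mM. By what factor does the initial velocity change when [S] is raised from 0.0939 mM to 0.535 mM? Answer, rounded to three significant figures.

Since Vmax cancels, v₂/v₁ = [S]₂(Km+[S]₁) / [S]₁(Km+[S]₂).
= 0.535×(0.827+0.0939) / (0.0939×(0.827+0.535)) = 0.4927/0.1279 = 3.85.

3.85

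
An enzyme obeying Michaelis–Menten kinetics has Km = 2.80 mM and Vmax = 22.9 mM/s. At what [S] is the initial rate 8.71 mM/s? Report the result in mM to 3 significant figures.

1.72 mM

The required fractional saturation is v/Vmax = 8.71/22.9 = 0.3803.
Then [S]/(Km+[S]) = 0.3803 ⇒ [S] = 2.80 × 0.3803/(1 − 0.3803) = 1.72 mM.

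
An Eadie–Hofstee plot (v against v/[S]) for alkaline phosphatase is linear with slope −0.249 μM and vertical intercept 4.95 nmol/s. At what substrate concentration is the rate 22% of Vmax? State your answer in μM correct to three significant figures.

The Eadie–Hofstee slope gives Km = 0.249 μM (slope = −Km).
v/Vmax = [S]/(Km+[S]) = 0.22 ⇒ [S] = Km·0.22/(1−0.22) = 0.249 × 0.2821 = 0.0702 μM.

0.0702 μM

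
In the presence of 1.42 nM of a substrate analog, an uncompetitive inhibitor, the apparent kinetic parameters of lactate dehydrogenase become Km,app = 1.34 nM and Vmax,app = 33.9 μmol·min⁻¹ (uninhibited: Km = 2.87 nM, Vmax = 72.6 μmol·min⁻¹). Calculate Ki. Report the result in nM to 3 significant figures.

Uncompetitive: Vmax,app = Vmax/α (and Km,app = Km/α) with α = 1 + [I]/Ki.
α = Vmax/Vmax,app = 72.6/33.9 = 2.142.
Ki = [I]/(α − 1) = 1.42/1.142 = 1.24 nM.

1.24 nM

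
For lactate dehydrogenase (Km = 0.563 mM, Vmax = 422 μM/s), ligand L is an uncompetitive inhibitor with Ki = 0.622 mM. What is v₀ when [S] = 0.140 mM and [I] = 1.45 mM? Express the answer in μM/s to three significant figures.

α = 1 + [I]/Ki = 1 + 1.45/0.622 = 3.331.
For an uncompetitive inhibitor, both parameters are divided by α, giving Vmax/α and Km/α: Km,app = 0.169 mM, Vmax,app = 127 μM/s.
v = Vmax,app·[S]/(Km,app + [S]) = 127 × 0.140/(0.169 + 0.140) = 57.4 μM/s.

57.4 μM/s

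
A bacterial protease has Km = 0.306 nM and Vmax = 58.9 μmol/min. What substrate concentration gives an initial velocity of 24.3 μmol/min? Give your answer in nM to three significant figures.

0.215 nM

The required fractional saturation is v/Vmax = 24.3/58.9 = 0.4126.
Then [S]/(Km+[S]) = 0.4126 ⇒ [S] = 0.306 × 0.4126/(1 − 0.4126) = 0.215 nM.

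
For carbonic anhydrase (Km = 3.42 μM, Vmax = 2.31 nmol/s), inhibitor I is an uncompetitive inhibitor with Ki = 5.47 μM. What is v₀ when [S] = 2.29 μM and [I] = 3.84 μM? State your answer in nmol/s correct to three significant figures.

α = 1 + [I]/Ki = 1 + 3.84/5.47 = 1.702.
For an uncompetitive inhibitor, both parameters are divided by α, giving Vmax/α and Km/α: Km,app = 2.01 μM, Vmax,app = 1.36 nmol/s.
v = Vmax,app·[S]/(Km,app + [S]) = 1.36 × 2.29/(2.01 + 2.29) = 0.723 nmol/s.

0.723 nmol/s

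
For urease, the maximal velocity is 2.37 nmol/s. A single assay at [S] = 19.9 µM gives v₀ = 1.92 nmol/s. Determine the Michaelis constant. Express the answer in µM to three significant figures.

From v = Vmax[S]/(Km+[S]), Km = [S](Vmax − v)/v.
Km = 19.9 × (2.37 − 1.92) / 1.92 = 8.955/1.92 = 4.66 µM.

4.66 µM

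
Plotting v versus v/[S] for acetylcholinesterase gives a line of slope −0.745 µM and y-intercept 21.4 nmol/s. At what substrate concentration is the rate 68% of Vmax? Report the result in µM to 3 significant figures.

1.58 µM

The Eadie–Hofstee slope gives Km = 0.745 µM (slope = −Km).
v/Vmax = [S]/(Km+[S]) = 0.68 ⇒ [S] = Km·0.68/(1−0.68) = 0.745 × 2.125 = 1.58 µM.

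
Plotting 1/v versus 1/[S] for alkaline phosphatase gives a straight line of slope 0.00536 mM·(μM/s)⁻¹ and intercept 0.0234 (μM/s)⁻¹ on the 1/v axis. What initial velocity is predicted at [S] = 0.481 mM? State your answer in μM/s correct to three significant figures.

The y-intercept is 1/Vmax, so Vmax = 1/0.0234 = 42.7 μM/s.
The slope is Km/Vmax, so Km = 0.00536 × 42.7 = 0.229 mM.
Then v = 42.7 × 0.481/(0.229 + 0.481) = 28.9 μM/s.

28.9 μM/s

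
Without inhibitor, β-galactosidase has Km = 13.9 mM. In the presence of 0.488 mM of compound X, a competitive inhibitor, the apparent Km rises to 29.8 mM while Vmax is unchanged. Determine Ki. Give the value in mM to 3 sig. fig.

0.427 mM

Competitive: Km,app = α·Km with α = 1 + [I]/Ki.
α = Km,app/Km = 29.8/13.9 = 2.144.
Ki = [I]/(α − 1) = 0.488/1.144 = 0.427 mM.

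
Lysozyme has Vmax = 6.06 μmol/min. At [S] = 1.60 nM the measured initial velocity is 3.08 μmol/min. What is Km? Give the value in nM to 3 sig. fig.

1.55 nM

From v = Vmax[S]/(Km+[S]), Km = [S](Vmax − v)/v.
Km = 1.60 × (6.06 − 3.08) / 3.08 = 4.768/3.08 = 1.55 nM.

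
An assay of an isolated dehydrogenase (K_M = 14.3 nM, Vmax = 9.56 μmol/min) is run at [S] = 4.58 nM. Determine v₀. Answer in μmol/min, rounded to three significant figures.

[S]/(Km+[S]) = 4.58/18.88 = 0.2426, the fractional saturation.
v = 0.2426 × Vmax = 0.2426 × 9.56 = 2.32 μmol/min.

2.32 μmol/min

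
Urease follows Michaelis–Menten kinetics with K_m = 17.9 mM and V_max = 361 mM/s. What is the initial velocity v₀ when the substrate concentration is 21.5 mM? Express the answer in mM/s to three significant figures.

197 mM/s

v = Vmax·[S]/(Km + [S]) = 361 × 21.5 / (17.9 + 21.5)
  = 7762 / 39.40 = 197 mM/s.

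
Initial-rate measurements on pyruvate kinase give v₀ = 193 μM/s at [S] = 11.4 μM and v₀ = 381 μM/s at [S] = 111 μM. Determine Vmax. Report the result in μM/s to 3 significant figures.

From v = Vmax[S]/(Km+[S]), each point gives Vmax = v(Km+[S])/[S].
Equating: 193(Km+11.4)/11.4 = 381(Km+111)/111.
16.93·Km + 193 = 3.432·Km + 381, so (16.93 − 3.432)·Km = 381 − 193.
Km = 188.0/13.50 = 13.9 μM; then Vmax = 193(13.9+11.4)/11.4 = 429 μM/s.

429 μM/s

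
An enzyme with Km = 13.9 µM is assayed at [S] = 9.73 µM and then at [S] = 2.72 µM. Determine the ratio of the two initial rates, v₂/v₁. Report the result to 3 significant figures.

0.397

Since Vmax cancels, v₂/v₁ = [S]₂(Km+[S]₁) / [S]₁(Km+[S]₂).
= 2.72×(13.9+9.73) / (9.73×(13.9+2.72)) = 64.27/161.7 = 0.397.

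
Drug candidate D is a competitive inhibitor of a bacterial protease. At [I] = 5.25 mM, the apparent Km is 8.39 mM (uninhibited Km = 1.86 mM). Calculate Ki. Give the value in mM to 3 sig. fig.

Competitive: Km,app = α·Km with α = 1 + [I]/Ki.
α = Km,app/Km = 8.39/1.86 = 4.511.
Ki = [I]/(α − 1) = 5.25/3.511 = 1.50 mM.

1.50 mM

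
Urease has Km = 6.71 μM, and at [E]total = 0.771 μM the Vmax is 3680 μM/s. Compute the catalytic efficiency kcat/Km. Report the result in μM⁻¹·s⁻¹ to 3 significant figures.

711 μM⁻¹·s⁻¹

kcat = Vmax/[E]total = 3680/0.771 = 4770 s⁻¹.
kcat/Km = 4770/6.71 = 711 μM⁻¹·s⁻¹.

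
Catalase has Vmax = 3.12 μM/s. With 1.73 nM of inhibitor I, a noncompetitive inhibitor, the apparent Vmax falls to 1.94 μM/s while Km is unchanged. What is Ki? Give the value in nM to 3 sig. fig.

Noncompetitive: Vmax,app = Vmax/α with α = 1 + [I]/Ki.
α = Vmax/Vmax,app = 3.12/1.94 = 1.608.
Ki = [I]/(α − 1) = 1.73/0.6082 = 2.84 nM.

2.84 nM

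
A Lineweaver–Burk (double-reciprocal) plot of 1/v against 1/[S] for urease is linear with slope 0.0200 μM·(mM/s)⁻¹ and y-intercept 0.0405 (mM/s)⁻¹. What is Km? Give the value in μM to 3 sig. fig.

0.494 μM

y-intercept = 1/Vmax ⇒ Vmax = 24.7 mM/s; slope = Km/Vmax ⇒ Km = slope × Vmax.
Km = 0.0200 × 24.7 = 0.494 μM.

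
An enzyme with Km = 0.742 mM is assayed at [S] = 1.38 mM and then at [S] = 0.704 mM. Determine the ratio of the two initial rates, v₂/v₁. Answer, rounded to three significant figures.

0.749

Since Vmax cancels, v₂/v₁ = [S]₂(Km+[S]₁) / [S]₁(Km+[S]₂).
= 0.704×(0.742+1.38) / (1.38×(0.742+0.704)) = 1.494/1.995 = 0.749.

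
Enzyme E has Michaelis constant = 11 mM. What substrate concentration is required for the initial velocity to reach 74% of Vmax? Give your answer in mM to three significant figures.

31.3 mM

v/Vmax = [S]/(Km+[S]) = 0.74, so [S] = Km·0.74/(1 − 0.74) = 11 × 2.846.
[S] = 31.3 mM.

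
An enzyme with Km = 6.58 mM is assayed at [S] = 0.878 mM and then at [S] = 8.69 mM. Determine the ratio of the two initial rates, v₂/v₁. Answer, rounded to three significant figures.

Since Vmax cancels, v₂/v₁ = [S]₂(Km+[S]₁) / [S]₁(Km+[S]₂).
= 8.69×(6.58+0.878) / (0.878×(6.58+8.69)) = 64.81/13.41 = 4.83.

4.83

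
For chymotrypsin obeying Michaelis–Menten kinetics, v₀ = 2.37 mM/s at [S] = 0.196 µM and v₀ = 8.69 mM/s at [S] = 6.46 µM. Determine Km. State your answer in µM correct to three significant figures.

From v = Vmax[S]/(Km+[S]), each point gives Vmax = v(Km+[S])/[S].
Equating: 2.37(Km+0.196)/0.196 = 8.69(Km+6.46)/6.46.
12.09·Km + 2.37 = 1.345·Km + 8.69, so (12.09 − 1.345)·Km = 8.69 − 2.37.
Km = 6.320/10.75 = 0.588 µM; then Vmax = 2.37(0.588+0.196)/0.196 = 9.48 mM/s.

0.588 µM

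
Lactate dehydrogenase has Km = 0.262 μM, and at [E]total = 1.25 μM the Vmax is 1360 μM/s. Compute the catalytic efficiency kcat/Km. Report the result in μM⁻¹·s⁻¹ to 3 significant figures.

kcat = Vmax/[E]total = 1360/1.25 = 1090 s⁻¹.
kcat/Km = 1090/0.262 = 4150 μM⁻¹·s⁻¹.

4150 μM⁻¹·s⁻¹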